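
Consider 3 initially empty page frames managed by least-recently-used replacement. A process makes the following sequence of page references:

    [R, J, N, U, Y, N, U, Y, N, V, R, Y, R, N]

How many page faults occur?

R: miss, frames (R)
J: miss, frames (R J)
N: miss, frames (R J N)
U: miss, evict R, frames (J N U)
Y: miss, evict J, frames (N U Y)
N: hit
U: hit
Y: hit
N: hit
V: miss, evict U, frames (Y N V)
R: miss, evict Y, frames (N V R)
Y: miss, evict N, frames (V R Y)
R: hit
N: miss, evict V, frames (Y R N)
Page faults: 9.

9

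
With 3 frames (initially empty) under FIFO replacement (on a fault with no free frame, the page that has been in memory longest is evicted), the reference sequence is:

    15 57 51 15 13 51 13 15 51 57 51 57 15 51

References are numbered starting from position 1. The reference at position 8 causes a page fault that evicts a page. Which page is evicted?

pos 1: 15 → miss, frames [15]
pos 2: 57 → miss, frames [15, 57]
pos 3: 51 → miss, frames [15, 57, 51]
pos 4: 15 → hit
pos 5: 13 → miss, evict 15, frames [57, 51, 13]
pos 6: 51 → hit
pos 7: 13 → hit
pos 8: 15 → miss, evict 57, frames [51, 13, 15]
At position 8, page 57 is evicted.

57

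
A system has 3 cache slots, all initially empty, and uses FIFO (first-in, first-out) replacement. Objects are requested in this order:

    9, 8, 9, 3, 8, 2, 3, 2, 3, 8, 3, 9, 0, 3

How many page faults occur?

7

9 → fault, frames [9]
8 → fault, frames [9, 8]
9 → hit
3 → fault, frames [9, 8, 3]
8 → hit
2 → fault, evict 9, frames [8, 3, 2]
3 → hit
2 → hit
3 → hit
8 → hit
3 → hit
9 → fault, evict 8, frames [3, 2, 9]
0 → fault, evict 3, frames [2, 9, 0]
3 → fault, evict 2, frames [9, 0, 3]
Page faults: 7.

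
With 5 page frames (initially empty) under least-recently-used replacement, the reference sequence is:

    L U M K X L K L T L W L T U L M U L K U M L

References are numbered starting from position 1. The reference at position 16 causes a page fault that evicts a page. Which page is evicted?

K

pos 1: L → miss, frames [L]
pos 2: U → miss, frames [L, U]
pos 3: M → miss, frames [L, U, M]
pos 4: K → miss, frames [L, U, M, K]
pos 5: X → miss, frames [L, U, M, K, X]
pos 6: L → hit
pos 7: K → hit
pos 8: L → hit
pos 9: T → miss, evict U, frames [M, X, K, L, T]
pos 10: L → hit
pos 11: W → miss, evict M, frames [X, K, T, L, W]
pos 12: L → hit
pos 13: T → hit
pos 14: U → miss, evict X, frames [K, W, L, T, U]
pos 15: L → hit
pos 16: M → miss, evict K, frames [W, T, U, L, M]
At position 16, page K is evicted.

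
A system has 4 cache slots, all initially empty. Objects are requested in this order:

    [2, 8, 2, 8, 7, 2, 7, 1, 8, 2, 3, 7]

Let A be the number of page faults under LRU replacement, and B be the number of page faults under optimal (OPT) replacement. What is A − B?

1

Under LRU: F F . . F . . F . . F F → 6 faults.
Under OPT: F F . . F . . F . . F . → 5 faults.
A − B = 6 − 5 = 1.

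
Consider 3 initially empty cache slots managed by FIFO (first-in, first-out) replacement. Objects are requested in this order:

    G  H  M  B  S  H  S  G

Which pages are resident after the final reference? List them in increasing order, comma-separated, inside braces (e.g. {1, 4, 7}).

G -> miss, frames (G)
H -> miss, frames (G H)
M -> miss, frames (G H M)
B -> miss, evict G, frames (H M B)
S -> miss, evict H, frames (M B S)
H -> miss, evict M, frames (B S H)
S -> hit
G -> miss, evict B, frames (S H G)

{G, H, S}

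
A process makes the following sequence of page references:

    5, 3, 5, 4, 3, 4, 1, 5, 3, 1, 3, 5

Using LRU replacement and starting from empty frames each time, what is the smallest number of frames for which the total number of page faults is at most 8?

f=1: 12 faults
f=2: 9 faults
f=3: 6 faults
f=4: 4 faults
Smallest f with faults ≤ 8 is 3.

3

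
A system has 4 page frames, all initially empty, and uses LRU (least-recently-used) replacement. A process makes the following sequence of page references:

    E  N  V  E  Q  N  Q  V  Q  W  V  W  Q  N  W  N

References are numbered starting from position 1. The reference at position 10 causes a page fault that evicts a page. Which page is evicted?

E

pos 1: E → fault, frames (E)
pos 2: N → fault, frames (E N)
pos 3: V → fault, frames (E N V)
pos 4: E → hit
pos 5: Q → fault, frames (N V E Q)
pos 6: N → hit
pos 7: Q → hit
pos 8: V → hit
pos 9: Q → hit
pos 10: W → fault, evict E, frames (N V Q W)
At position 10, page E is evicted.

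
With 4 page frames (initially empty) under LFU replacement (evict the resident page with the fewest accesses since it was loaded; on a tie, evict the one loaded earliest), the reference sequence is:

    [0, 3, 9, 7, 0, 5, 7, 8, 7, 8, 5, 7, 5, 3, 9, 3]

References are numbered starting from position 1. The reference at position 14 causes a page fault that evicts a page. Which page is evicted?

pos 1: 0 → miss, frames (0)
pos 2: 3 → miss, frames (0 3)
pos 3: 9 → miss, frames (0 3 9)
pos 4: 7 → miss, frames (0 3 9 7)
pos 5: 0 → hit
pos 6: 5 → miss, evict 3, frames (0 9 7 5)
pos 7: 7 → hit
pos 8: 8 → miss, evict 9, frames (0 7 5 8)
pos 9: 7 → hit
pos 10: 8 → hit
pos 11: 5 → hit
pos 12: 7 → hit
pos 13: 5 → hit
pos 14: 3 → miss, evict 0, frames (7 5 8 3)
At position 14, page 0 is evicted.

0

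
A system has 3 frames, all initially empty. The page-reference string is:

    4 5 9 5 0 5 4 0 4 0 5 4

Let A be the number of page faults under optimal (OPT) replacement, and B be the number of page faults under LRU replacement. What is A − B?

Under OPT: F F F . F . . . . . . . → 4 faults.
Under LRU: F F F . F . F . . . . . → 5 faults.
A − B = 4 − 5 = -1.

-1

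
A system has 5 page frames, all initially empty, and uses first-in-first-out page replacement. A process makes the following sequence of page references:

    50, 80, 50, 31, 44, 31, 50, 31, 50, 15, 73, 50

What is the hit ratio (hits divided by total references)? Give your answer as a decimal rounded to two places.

0.42

50 → miss, frames (50)
80 → miss, frames (50 80)
50 → hit
31 → miss, frames (50 80 31)
44 → miss, frames (50 80 31 44)
31 → hit
50 → hit
31 → hit
50 → hit
15 → miss, frames (50 80 31 44 15)
73 → miss, evict 50, frames (80 31 44 15 73)
50 → miss, evict 80, frames (31 44 15 73 50)
Hits: 5 of 12 references → 5/12 = 0.4167.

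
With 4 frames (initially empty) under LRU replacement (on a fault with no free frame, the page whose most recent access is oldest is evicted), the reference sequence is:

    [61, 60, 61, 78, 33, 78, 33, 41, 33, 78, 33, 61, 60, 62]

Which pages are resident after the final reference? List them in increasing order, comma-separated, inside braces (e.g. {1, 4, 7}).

{33, 60, 61, 62}

61 → miss, frames {61}
60 → miss, frames {61,60}
61 → hit
78 → miss, frames {60,61,78}
33 → miss, frames {60,61,78,33}
78 → hit
33 → hit
41 → miss, evict 60, frames {61,78,33,41}
33 → hit
78 → hit
33 → hit
61 → hit
60 → miss, evict 41, frames {78,33,61,60}
62 → miss, evict 78, frames {33,61,60,62}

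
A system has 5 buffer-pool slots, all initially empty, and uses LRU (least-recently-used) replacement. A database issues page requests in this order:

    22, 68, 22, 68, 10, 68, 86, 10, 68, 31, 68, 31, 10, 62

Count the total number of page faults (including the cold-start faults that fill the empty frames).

22: fault, frames (22)
68: fault, frames (22 68)
22: hit
68: hit
10: fault, frames (22 68 10)
68: hit
86: fault, frames (22 10 68 86)
10: hit
68: hit
31: fault, frames (22 86 10 68 31)
68: hit
31: hit
10: hit
62: fault, evict 22, frames (86 68 31 10 62)
Page faults: 6.

6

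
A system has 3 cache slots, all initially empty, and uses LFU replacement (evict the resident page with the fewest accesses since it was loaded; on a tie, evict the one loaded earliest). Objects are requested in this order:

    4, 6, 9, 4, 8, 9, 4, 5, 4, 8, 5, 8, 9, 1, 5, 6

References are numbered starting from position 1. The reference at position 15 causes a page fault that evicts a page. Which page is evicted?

1

pos 1: 4 -> fault, frames (4)
pos 2: 6 -> fault, frames (4 6)
pos 3: 9 -> fault, frames (4 6 9)
pos 4: 4 -> hit
pos 5: 8 -> fault, evict 6, frames (4 9 8)
pos 6: 9 -> hit
pos 7: 4 -> hit
pos 8: 5 -> fault, evict 8, frames (4 9 5)
pos 9: 4 -> hit
pos 10: 8 -> fault, evict 5, frames (4 9 8)
pos 11: 5 -> fault, evict 8, frames (4 9 5)
pos 12: 8 -> fault, evict 5, frames (4 9 8)
pos 13: 9 -> hit
pos 14: 1 -> fault, evict 8, frames (4 9 1)
pos 15: 5 -> fault, evict 1, frames (4 9 5)
At position 15, page 1 is evicted.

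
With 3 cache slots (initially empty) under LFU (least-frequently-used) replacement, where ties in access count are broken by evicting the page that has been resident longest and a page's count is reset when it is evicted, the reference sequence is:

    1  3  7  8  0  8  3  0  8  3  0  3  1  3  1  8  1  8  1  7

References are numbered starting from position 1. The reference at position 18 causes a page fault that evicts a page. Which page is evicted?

pos 1: 1: fault, frames (1)
pos 2: 3: fault, frames (1 3)
pos 3: 7: fault, frames (1 3 7)
pos 4: 8: fault, evict 1, frames (3 7 8)
pos 5: 0: fault, evict 3, frames (7 8 0)
pos 6: 8: hit
pos 7: 3: fault, evict 7, frames (8 0 3)
pos 8: 0: hit
pos 9: 8: hit
pos 10: 3: hit
pos 11: 0: hit
pos 12: 3: hit
pos 13: 1: fault, evict 8, frames (0 3 1)
pos 14: 3: hit
pos 15: 1: hit
pos 16: 8: fault, evict 1, frames (0 3 8)
pos 17: 1: fault, evict 8, frames (0 3 1)
pos 18: 8: fault, evict 1, frames (0 3 8)
At position 18, page 1 is evicted.

1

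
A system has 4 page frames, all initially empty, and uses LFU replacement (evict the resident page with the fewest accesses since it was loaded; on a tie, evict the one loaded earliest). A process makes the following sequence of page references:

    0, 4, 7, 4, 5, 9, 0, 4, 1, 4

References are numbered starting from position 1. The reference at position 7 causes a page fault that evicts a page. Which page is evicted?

pos 1: 0 → fault, frames {0}
pos 2: 4 → fault, frames {0,4}
pos 3: 7 → fault, frames {0,4,7}
pos 4: 4 → hit
pos 5: 5 → fault, frames {0,4,7,5}
pos 6: 9 → fault, evict 0, frames {4,7,5,9}
pos 7: 0 → fault, evict 7, frames {4,5,9,0}
At position 7, page 7 is evicted.

7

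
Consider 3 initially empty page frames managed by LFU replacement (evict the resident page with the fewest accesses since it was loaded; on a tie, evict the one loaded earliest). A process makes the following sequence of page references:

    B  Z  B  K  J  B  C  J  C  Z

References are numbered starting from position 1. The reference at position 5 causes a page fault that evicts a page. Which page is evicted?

pos 1: B: miss, frames [B]
pos 2: Z: miss, frames [B, Z]
pos 3: B: hit
pos 4: K: miss, frames [B, Z, K]
pos 5: J: miss, evict Z, frames [B, K, J]
At position 5, page Z is evicted.

Z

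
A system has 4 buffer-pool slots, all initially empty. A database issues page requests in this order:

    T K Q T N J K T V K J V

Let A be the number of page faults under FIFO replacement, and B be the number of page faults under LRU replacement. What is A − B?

1

Under FIFO: F F F . F F . F F F . . → 8 faults.
Under LRU: F F F . F F F . F . . . → 7 faults.
A − B = 8 − 7 = 1.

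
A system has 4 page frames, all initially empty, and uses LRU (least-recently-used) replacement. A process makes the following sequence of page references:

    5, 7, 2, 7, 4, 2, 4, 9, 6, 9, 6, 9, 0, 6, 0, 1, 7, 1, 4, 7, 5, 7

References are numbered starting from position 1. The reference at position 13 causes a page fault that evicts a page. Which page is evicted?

2

pos 1: 5 -> miss, frames [5]
pos 2: 7 -> miss, frames [5, 7]
pos 3: 2 -> miss, frames [5, 7, 2]
pos 4: 7 -> hit
pos 5: 4 -> miss, frames [5, 2, 7, 4]
pos 6: 2 -> hit
pos 7: 4 -> hit
pos 8: 9 -> miss, evict 5, frames [7, 2, 4, 9]
pos 9: 6 -> miss, evict 7, frames [2, 4, 9, 6]
pos 10: 9 -> hit
pos 11: 6 -> hit
pos 12: 9 -> hit
pos 13: 0 -> miss, evict 2, frames [4, 6, 9, 0]
At position 13, page 2 is evicted.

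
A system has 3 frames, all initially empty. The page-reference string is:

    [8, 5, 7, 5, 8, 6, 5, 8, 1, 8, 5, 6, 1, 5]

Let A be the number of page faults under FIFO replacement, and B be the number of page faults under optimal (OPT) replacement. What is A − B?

2

Under FIFO: F F F . . F . F F . F F . . → 8 faults.
Under OPT: F F F . . F . . F . . F . . → 6 faults.
A − B = 8 − 6 = 2.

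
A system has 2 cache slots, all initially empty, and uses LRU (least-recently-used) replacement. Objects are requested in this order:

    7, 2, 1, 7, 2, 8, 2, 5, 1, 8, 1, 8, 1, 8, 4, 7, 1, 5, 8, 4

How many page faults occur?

15

7 → fault, frames {7}
2 → fault, frames {7,2}
1 → fault, evict 7, frames {2,1}
7 → fault, evict 2, frames {1,7}
2 → fault, evict 1, frames {7,2}
8 → fault, evict 7, frames {2,8}
2 → hit
5 → fault, evict 8, frames {2,5}
1 → fault, evict 2, frames {5,1}
8 → fault, evict 5, frames {1,8}
1 → hit
8 → hit
1 → hit
8 → hit
4 → fault, evict 1, frames {8,4}
7 → fault, evict 8, frames {4,7}
1 → fault, evict 4, frames {7,1}
5 → fault, evict 7, frames {1,5}
8 → fault, evict 1, frames {5,8}
4 → fault, evict 5, frames {8,4}
Page faults: 15.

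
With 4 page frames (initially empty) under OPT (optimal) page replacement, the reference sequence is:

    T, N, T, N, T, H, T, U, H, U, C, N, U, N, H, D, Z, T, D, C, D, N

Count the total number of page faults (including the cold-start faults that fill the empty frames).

T: miss, frames [T]
N: miss, frames [T, N]
T: hit
N: hit
T: hit
H: miss, frames [T, N, H]
T: hit
U: miss, frames [T, N, H, U]
H: hit
U: hit
C: miss, evict T, frames [N, H, U, C]
N: hit
U: hit
N: hit
H: hit
D: miss, evict U, frames [N, H, C, D]
Z: miss, evict H, frames [N, C, D, Z]
T: miss, evict Z, frames [N, C, D, T]
D: hit
C: hit
D: hit
N: hit
Page faults: 8.

8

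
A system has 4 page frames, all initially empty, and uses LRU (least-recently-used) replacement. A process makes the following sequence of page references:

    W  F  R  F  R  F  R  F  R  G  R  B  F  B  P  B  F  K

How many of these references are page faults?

7

W: fault, frames (W)
F: fault, frames (W F)
R: fault, frames (W F R)
F: hit
R: hit
F: hit
R: hit
F: hit
R: hit
G: fault, frames (W F R G)
R: hit
B: fault, evict W, frames (F G R B)
F: hit
B: hit
P: fault, evict G, frames (R F B P)
B: hit
F: hit
K: fault, evict R, frames (P B F K)
Page faults: 7.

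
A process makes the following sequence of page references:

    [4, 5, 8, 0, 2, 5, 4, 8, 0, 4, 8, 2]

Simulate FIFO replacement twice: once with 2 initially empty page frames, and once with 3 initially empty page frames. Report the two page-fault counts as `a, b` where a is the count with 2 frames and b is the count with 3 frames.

12, 10

2 frames: F F F F F F F F F F F F → 12 faults.
3 frames: F F F F F F F F F . . F → 10 faults.
10 < 12: adding a frame reduced faults, as is typical.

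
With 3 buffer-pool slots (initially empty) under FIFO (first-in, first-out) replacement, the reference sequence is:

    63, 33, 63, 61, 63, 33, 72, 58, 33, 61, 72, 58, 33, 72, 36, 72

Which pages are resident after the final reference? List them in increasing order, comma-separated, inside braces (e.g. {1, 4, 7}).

{33, 36, 72}

63 → miss, frames {63}
33 → miss, frames {63,33}
63 → hit
61 → miss, frames {63,33,61}
63 → hit
33 → hit
72 → miss, evict 63, frames {33,61,72}
58 → miss, evict 33, frames {61,72,58}
33 → miss, evict 61, frames {72,58,33}
61 → miss, evict 72, frames {58,33,61}
72 → miss, evict 58, frames {33,61,72}
58 → miss, evict 33, frames {61,72,58}
33 → miss, evict 61, frames {72,58,33}
72 → hit
36 → miss, evict 72, frames {58,33,36}
72 → miss, evict 58, frames {33,36,72}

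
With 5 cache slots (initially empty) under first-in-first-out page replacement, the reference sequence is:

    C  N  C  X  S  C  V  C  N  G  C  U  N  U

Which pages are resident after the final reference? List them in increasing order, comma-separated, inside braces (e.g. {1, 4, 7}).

{C, G, N, U, V}

C: fault, frames {C}
N: fault, frames {C,N}
C: hit
X: fault, frames {C,N,X}
S: fault, frames {C,N,X,S}
C: hit
V: fault, frames {C,N,X,S,V}
C: hit
N: hit
G: fault, evict C, frames {N,X,S,V,G}
C: fault, evict N, frames {X,S,V,G,C}
U: fault, evict X, frames {S,V,G,C,U}
N: fault, evict S, frames {V,G,C,U,N}
U: hit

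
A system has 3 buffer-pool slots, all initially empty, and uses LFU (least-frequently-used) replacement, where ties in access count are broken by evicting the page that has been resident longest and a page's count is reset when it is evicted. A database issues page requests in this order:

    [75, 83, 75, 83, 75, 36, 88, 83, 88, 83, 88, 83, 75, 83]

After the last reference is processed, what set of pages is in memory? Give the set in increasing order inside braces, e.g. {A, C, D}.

75: miss, frames {75}
83: miss, frames {75,83}
75: hit
83: hit
75: hit
36: miss, frames {75,83,36}
88: miss, evict 36, frames {75,83,88}
83: hit
88: hit
83: hit
88: hit
83: hit
75: hit
83: hit

{75, 83, 88}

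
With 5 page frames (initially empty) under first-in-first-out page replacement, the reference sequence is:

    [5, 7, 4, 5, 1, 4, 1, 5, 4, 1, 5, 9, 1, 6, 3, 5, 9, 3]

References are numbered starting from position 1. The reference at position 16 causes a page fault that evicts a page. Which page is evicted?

4

pos 1: 5: fault, frames (5)
pos 2: 7: fault, frames (5 7)
pos 3: 4: fault, frames (5 7 4)
pos 4: 5: hit
pos 5: 1: fault, frames (5 7 4 1)
pos 6: 4: hit
pos 7: 1: hit
pos 8: 5: hit
pos 9: 4: hit
pos 10: 1: hit
pos 11: 5: hit
pos 12: 9: fault, frames (5 7 4 1 9)
pos 13: 1: hit
pos 14: 6: fault, evict 5, frames (7 4 1 9 6)
pos 15: 3: fault, evict 7, frames (4 1 9 6 3)
pos 16: 5: fault, evict 4, frames (1 9 6 3 5)
At position 16, page 4 is evicted.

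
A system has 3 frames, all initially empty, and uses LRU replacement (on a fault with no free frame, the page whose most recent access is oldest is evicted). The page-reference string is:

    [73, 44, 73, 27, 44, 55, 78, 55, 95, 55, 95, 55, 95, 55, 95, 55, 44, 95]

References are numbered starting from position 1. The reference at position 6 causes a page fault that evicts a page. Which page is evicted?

pos 1: 73: miss, frames {73}
pos 2: 44: miss, frames {73,44}
pos 3: 73: hit
pos 4: 27: miss, frames {44,73,27}
pos 5: 44: hit
pos 6: 55: miss, evict 73, frames {27,44,55}
At position 6, page 73 is evicted.

73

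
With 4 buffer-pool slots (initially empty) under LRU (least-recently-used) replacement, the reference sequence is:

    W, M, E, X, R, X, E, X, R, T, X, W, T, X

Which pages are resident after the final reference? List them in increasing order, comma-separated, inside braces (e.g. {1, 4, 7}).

{R, T, W, X}

W → fault, frames {W}
M → fault, frames {W,M}
E → fault, frames {W,M,E}
X → fault, frames {W,M,E,X}
R → fault, evict W, frames {M,E,X,R}
X → hit
E → hit
X → hit
R → hit
T → fault, evict M, frames {E,X,R,T}
X → hit
W → fault, evict E, frames {R,T,X,W}
T → hit
X → hit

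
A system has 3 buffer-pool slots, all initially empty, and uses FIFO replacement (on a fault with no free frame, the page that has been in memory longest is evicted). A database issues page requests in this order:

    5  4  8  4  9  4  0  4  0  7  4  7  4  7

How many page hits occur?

5 → miss, frames [5]
4 → miss, frames [5, 4]
8 → miss, frames [5, 4, 8]
4 → hit
9 → miss, evict 5, frames [4, 8, 9]
4 → hit
0 → miss, evict 4, frames [8, 9, 0]
4 → miss, evict 8, frames [9, 0, 4]
0 → hit
7 → miss, evict 9, frames [0, 4, 7]
4 → hit
7 → hit
4 → hit
7 → hit
Hits: 7.

7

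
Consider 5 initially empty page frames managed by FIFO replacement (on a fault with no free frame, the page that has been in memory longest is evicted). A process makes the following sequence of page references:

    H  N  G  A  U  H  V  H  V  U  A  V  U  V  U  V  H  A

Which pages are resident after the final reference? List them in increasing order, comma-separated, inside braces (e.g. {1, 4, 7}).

{A, G, H, U, V}

H -> miss, frames {H}
N -> miss, frames {H,N}
G -> miss, frames {H,N,G}
A -> miss, frames {H,N,G,A}
U -> miss, frames {H,N,G,A,U}
H -> hit
V -> miss, evict H, frames {N,G,A,U,V}
H -> miss, evict N, frames {G,A,U,V,H}
V -> hit
U -> hit
A -> hit
V -> hit
U -> hit
V -> hit
U -> hit
V -> hit
H -> hit
A -> hit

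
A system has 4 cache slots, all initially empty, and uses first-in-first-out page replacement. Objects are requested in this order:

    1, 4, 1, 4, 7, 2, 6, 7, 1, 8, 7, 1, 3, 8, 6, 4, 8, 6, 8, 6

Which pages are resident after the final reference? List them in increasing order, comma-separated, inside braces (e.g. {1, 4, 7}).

1: fault, frames {1}
4: fault, frames {1,4}
1: hit
4: hit
7: fault, frames {1,4,7}
2: fault, frames {1,4,7,2}
6: fault, evict 1, frames {4,7,2,6}
7: hit
1: fault, evict 4, frames {7,2,6,1}
8: fault, evict 7, frames {2,6,1,8}
7: fault, evict 2, frames {6,1,8,7}
1: hit
3: fault, evict 6, frames {1,8,7,3}
8: hit
6: fault, evict 1, frames {8,7,3,6}
4: fault, evict 8, frames {7,3,6,4}
8: fault, evict 7, frames {3,6,4,8}
6: hit
8: hit
6: hit

{3, 4, 6, 8}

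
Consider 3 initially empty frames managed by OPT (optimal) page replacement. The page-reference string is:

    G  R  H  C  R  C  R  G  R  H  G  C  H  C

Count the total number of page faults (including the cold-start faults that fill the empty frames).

G: miss, frames {G}
R: miss, frames {G,R}
H: miss, frames {G,R,H}
C: miss, evict H, frames {G,R,C}
R: hit
C: hit
R: hit
G: hit
R: hit
H: miss, evict R, frames {G,C,H}
G: hit
C: hit
H: hit
C: hit
Page faults: 5.

5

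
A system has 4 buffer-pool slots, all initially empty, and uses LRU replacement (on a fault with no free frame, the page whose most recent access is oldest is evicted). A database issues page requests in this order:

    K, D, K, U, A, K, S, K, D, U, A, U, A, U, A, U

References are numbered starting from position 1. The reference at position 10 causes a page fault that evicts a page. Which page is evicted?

A

pos 1: K -> fault, frames {K}
pos 2: D -> fault, frames {K,D}
pos 3: K -> hit
pos 4: U -> fault, frames {D,K,U}
pos 5: A -> fault, frames {D,K,U,A}
pos 6: K -> hit
pos 7: S -> fault, evict D, frames {U,A,K,S}
pos 8: K -> hit
pos 9: D -> fault, evict U, frames {A,S,K,D}
pos 10: U -> fault, evict A, frames {S,K,D,U}
At position 10, page A is evicted.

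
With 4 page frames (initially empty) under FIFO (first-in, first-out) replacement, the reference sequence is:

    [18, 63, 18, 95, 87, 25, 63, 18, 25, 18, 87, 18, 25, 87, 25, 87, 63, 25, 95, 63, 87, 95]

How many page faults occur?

9

18 → fault, frames (18)
63 → fault, frames (18 63)
18 → hit
95 → fault, frames (18 63 95)
87 → fault, frames (18 63 95 87)
25 → fault, evict 18, frames (63 95 87 25)
63 → hit
18 → fault, evict 63, frames (95 87 25 18)
25 → hit
18 → hit
87 → hit
18 → hit
25 → hit
87 → hit
25 → hit
87 → hit
63 → fault, evict 95, frames (87 25 18 63)
25 → hit
95 → fault, evict 87, frames (25 18 63 95)
63 → hit
87 → fault, evict 25, frames (18 63 95 87)
95 → hit
Page faults: 9.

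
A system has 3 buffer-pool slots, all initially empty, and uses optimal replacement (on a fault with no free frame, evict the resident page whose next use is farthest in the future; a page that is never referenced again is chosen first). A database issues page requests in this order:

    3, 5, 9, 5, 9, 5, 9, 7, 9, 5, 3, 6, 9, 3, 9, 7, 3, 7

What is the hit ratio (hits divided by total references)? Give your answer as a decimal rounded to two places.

3 → fault, frames [3]
5 → fault, frames [3, 5]
9 → fault, frames [3, 5, 9]
5 → hit
9 → hit
5 → hit
9 → hit
7 → fault, evict 3, frames [5, 9, 7]
9 → hit
5 → hit
3 → fault, evict 5, frames [9, 7, 3]
6 → fault, evict 7, frames [9, 3, 6]
9 → hit
3 → hit
9 → hit
7 → fault, evict 6, frames [9, 3, 7]
3 → hit
7 → hit
Hits: 11 of 18 references → 11/18 = 0.6111.

0.61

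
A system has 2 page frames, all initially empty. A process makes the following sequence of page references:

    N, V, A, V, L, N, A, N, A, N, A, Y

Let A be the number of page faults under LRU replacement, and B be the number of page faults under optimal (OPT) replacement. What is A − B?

Under LRU: F F F . F F F . . . . F → 7 faults.
Under OPT: F F F . F F . . . . . F → 6 faults.
A − B = 7 − 6 = 1.

1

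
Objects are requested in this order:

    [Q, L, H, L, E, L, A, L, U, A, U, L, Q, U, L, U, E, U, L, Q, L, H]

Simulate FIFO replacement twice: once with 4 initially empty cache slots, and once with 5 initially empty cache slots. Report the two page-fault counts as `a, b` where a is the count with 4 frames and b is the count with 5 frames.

10, 9

4 frames: F F F . F . F . F . . F F . . . F . . . . F → 10 faults.
5 frames: F F F . F . F . F . . . F . F . . . . . . F → 9 faults.
9 < 10: adding a frame reduced faults, as is typical.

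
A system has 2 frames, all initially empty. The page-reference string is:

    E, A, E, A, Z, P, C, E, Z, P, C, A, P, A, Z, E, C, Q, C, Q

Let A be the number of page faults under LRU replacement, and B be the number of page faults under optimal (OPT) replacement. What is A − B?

3

Under LRU: F F . . F F F F F F F F F . F F F F . . → 15 faults.
Under OPT: F F . . F F F . F F . F . . F F F F . . → 12 faults.
A − B = 15 − 12 = 3.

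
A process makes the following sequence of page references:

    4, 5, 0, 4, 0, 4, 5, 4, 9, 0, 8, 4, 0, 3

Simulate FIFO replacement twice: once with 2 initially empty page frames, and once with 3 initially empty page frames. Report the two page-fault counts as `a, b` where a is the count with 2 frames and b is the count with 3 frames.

11, 8

2 frames: F F F F . . F . F F F F F F → 11 faults.
3 frames: F F F . . . . . F . F F F F → 8 faults.
8 < 11: adding a frame reduced faults, as is typical.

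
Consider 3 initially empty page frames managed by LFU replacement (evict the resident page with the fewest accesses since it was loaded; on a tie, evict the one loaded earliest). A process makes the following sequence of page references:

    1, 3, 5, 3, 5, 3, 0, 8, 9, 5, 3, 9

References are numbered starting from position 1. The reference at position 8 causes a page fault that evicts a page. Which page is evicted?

0

pos 1: 1 → fault, frames [1]
pos 2: 3 → fault, frames [1, 3]
pos 3: 5 → fault, frames [1, 3, 5]
pos 4: 3 → hit
pos 5: 5 → hit
pos 6: 3 → hit
pos 7: 0 → fault, evict 1, frames [3, 5, 0]
pos 8: 8 → fault, evict 0, frames [3, 5, 8]
At position 8, page 0 is evicted.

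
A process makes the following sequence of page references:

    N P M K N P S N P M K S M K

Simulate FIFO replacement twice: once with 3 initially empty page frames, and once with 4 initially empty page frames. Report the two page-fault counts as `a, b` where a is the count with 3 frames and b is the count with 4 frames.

9, 10

3 frames: F F F F F F F . . F F . . . → 9 faults.
4 frames: F F F F . . F F F F F F . . → 10 faults.
10 > 9: adding a frame increased faults — Belady's anomaly.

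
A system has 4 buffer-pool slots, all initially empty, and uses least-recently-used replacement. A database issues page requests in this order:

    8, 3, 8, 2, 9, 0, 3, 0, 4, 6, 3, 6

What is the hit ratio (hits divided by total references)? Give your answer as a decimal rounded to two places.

8 → fault, frames {8}
3 → fault, frames {8,3}
8 → hit
2 → fault, frames {3,8,2}
9 → fault, frames {3,8,2,9}
0 → fault, evict 3, frames {8,2,9,0}
3 → fault, evict 8, frames {2,9,0,3}
0 → hit
4 → fault, evict 2, frames {9,3,0,4}
6 → fault, evict 9, frames {3,0,4,6}
3 → hit
6 → hit
Hits: 4 of 12 references → 4/12 = 0.3333.

0.33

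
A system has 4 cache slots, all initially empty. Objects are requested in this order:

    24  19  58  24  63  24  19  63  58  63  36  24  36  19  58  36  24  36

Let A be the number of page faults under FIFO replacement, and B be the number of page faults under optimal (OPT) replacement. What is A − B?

3

Under FIFO: F F F . F . . . . . F F . F F . . . → 8 faults.
Under OPT: F F F . F . . . . . F . . . . . . . → 5 faults.
A − B = 8 − 5 = 3.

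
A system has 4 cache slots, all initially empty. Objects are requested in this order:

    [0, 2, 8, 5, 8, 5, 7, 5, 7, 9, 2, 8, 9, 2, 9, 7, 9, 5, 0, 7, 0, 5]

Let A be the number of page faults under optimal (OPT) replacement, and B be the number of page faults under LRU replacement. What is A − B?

Under OPT: F F F F . . F . . F . . . . . . . F F . . . → 8 faults.
Under LRU: F F F F . . F . . F F F . . . . . F F . . . → 10 faults.
A − B = 8 − 10 = -2.

-2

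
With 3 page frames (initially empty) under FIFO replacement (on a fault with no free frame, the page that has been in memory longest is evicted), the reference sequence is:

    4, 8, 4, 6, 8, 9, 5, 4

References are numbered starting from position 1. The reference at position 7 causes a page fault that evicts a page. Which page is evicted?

8

pos 1: 4 → fault, frames {4}
pos 2: 8 → fault, frames {4,8}
pos 3: 4 → hit
pos 4: 6 → fault, frames {4,8,6}
pos 5: 8 → hit
pos 6: 9 → fault, evict 4, frames {8,6,9}
pos 7: 5 → fault, evict 8, frames {6,9,5}
At position 7, page 8 is evicted.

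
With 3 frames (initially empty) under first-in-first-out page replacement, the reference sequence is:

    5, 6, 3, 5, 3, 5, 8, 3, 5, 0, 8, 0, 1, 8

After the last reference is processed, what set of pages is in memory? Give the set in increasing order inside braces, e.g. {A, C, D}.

5 → miss, frames [5]
6 → miss, frames [5, 6]
3 → miss, frames [5, 6, 3]
5 → hit
3 → hit
5 → hit
8 → miss, evict 5, frames [6, 3, 8]
3 → hit
5 → miss, evict 6, frames [3, 8, 5]
0 → miss, evict 3, frames [8, 5, 0]
8 → hit
0 → hit
1 → miss, evict 8, frames [5, 0, 1]
8 → miss, evict 5, frames [0, 1, 8]

{0, 1, 8}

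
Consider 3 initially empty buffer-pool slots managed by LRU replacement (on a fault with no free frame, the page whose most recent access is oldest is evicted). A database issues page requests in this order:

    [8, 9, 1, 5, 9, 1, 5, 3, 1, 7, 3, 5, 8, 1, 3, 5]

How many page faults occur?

8: fault, frames (8)
9: fault, frames (8 9)
1: fault, frames (8 9 1)
5: fault, evict 8, frames (9 1 5)
9: hit
1: hit
5: hit
3: fault, evict 9, frames (1 5 3)
1: hit
7: fault, evict 5, frames (3 1 7)
3: hit
5: fault, evict 1, frames (7 3 5)
8: fault, evict 7, frames (3 5 8)
1: fault, evict 3, frames (5 8 1)
3: fault, evict 5, frames (8 1 3)
5: fault, evict 8, frames (1 3 5)
Page faults: 11.

11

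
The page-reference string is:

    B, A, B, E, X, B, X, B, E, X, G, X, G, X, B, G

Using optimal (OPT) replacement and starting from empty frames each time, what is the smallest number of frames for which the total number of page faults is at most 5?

3

f=1: 16 faults
f=2: 7 faults
f=3: 5 faults
f=4: 5 faults
f=5: 5 faults
Smallest f with faults ≤ 5 is 3.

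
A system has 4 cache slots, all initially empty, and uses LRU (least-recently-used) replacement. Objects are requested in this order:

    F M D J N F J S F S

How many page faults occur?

7

F → fault, frames (F)
M → fault, frames (F M)
D → fault, frames (F M D)
J → fault, frames (F M D J)
N → fault, evict F, frames (M D J N)
F → fault, evict M, frames (D J N F)
J → hit
S → fault, evict D, frames (N F J S)
F → hit
S → hit
Page faults: 7.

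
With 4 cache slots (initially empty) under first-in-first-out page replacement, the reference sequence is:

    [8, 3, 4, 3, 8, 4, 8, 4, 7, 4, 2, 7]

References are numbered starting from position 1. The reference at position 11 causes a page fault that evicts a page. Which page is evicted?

pos 1: 8 -> miss, frames {8}
pos 2: 3 -> miss, frames {8,3}
pos 3: 4 -> miss, frames {8,3,4}
pos 4: 3 -> hit
pos 5: 8 -> hit
pos 6: 4 -> hit
pos 7: 8 -> hit
pos 8: 4 -> hit
pos 9: 7 -> miss, frames {8,3,4,7}
pos 10: 4 -> hit
pos 11: 2 -> miss, evict 8, frames {3,4,7,2}
At position 11, page 8 is evicted.

8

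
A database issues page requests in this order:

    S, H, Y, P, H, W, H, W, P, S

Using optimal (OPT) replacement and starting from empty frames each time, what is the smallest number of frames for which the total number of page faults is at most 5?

f=1: 10 faults
f=2: 7 faults
f=3: 6 faults
f=4: 5 faults
f=5: 5 faults
Smallest f with faults ≤ 5 is 4.

4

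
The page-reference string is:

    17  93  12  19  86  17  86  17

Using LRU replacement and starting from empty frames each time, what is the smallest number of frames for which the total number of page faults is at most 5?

f=1: 8 faults
f=2: 6 faults
f=3: 6 faults
f=4: 6 faults
f=5: 5 faults
Smallest f with faults ≤ 5 is 5.

5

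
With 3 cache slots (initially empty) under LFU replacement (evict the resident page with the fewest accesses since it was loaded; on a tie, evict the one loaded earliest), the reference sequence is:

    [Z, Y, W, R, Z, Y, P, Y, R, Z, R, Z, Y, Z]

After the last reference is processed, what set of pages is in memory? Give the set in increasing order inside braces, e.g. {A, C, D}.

{R, Y, Z}

Z: fault, frames (Z)
Y: fault, frames (Z Y)
W: fault, frames (Z Y W)
R: fault, evict Z, frames (Y W R)
Z: fault, evict Y, frames (W R Z)
Y: fault, evict W, frames (R Z Y)
P: fault, evict R, frames (Z Y P)
Y: hit
R: fault, evict Z, frames (Y P R)
Z: fault, evict P, frames (Y R Z)
R: hit
Z: hit
Y: hit
Z: hit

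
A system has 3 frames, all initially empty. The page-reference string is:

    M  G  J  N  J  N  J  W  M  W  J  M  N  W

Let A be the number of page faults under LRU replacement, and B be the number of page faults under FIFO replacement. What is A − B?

Under LRU: F F F F . . . F F . . . F F → 8 faults.
Under FIFO: F F F F . . . F F . F . F F → 9 faults.
A − B = 8 − 9 = -1.

-1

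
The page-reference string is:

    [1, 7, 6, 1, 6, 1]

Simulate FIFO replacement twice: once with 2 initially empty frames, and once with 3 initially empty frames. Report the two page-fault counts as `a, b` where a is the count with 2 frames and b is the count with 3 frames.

2 frames: F F F F . . → 4 faults.
3 frames: F F F . . . → 3 faults.
3 < 4: adding a frame reduced faults, as is typical.

4, 3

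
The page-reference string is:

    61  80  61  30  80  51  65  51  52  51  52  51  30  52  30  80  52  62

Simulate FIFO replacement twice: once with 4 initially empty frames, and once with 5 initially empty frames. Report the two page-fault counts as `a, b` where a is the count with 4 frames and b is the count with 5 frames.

4 frames: F F . F . F F . F . . . . . . F . F → 8 faults.
5 frames: F F . F . F F . F . . . . . . . . F → 7 faults.
7 < 8: adding a frame reduced faults, as is typical.

8, 7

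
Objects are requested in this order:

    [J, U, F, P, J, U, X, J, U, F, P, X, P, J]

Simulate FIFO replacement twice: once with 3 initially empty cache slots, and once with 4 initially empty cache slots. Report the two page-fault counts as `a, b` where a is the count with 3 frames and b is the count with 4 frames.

10, 11

3 frames: F F F F F F F . . F F . . F → 10 faults.
4 frames: F F F F . . F F F F F F . F → 11 faults.
11 > 10: adding a frame increased faults — Belady's anomaly.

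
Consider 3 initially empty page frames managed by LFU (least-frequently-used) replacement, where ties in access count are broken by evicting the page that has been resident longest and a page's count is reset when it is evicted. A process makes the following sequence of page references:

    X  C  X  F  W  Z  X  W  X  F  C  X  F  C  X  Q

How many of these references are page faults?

X -> miss, frames [X]
C -> miss, frames [X, C]
X -> hit
F -> miss, frames [X, C, F]
W -> miss, evict C, frames [X, F, W]
Z -> miss, evict F, frames [X, W, Z]
X -> hit
W -> hit
X -> hit
F -> miss, evict Z, frames [X, W, F]
C -> miss, evict F, frames [X, W, C]
X -> hit
F -> miss, evict C, frames [X, W, F]
C -> miss, evict F, frames [X, W, C]
X -> hit
Q -> miss, evict C, frames [X, W, Q]
Page faults: 10.

10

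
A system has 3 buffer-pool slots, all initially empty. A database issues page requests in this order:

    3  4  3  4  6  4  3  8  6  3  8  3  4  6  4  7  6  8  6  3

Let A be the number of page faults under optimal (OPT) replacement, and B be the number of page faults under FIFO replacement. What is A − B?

-3

Under OPT: F F . . F . . F . . . . F . . F . . . F → 7 faults.
Under FIFO: F F . . F . . F . F . . F F . F . F . F → 10 faults.
A − B = 7 − 10 = -3.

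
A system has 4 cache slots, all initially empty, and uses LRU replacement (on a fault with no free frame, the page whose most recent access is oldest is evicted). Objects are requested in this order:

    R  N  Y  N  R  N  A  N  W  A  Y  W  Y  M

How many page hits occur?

R -> miss, frames (R)
N -> miss, frames (R N)
Y -> miss, frames (R N Y)
N -> hit
R -> hit
N -> hit
A -> miss, frames (Y R N A)
N -> hit
W -> miss, evict Y, frames (R A N W)
A -> hit
Y -> miss, evict R, frames (N W A Y)
W -> hit
Y -> hit
M -> miss, evict N, frames (A W Y M)
Hits: 7.

7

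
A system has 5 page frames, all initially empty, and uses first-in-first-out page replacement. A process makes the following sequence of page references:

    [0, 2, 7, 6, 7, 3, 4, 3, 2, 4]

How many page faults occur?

0 -> miss, frames [0]
2 -> miss, frames [0, 2]
7 -> miss, frames [0, 2, 7]
6 -> miss, frames [0, 2, 7, 6]
7 -> hit
3 -> miss, frames [0, 2, 7, 6, 3]
4 -> miss, evict 0, frames [2, 7, 6, 3, 4]
3 -> hit
2 -> hit
4 -> hit
Page faults: 6.

6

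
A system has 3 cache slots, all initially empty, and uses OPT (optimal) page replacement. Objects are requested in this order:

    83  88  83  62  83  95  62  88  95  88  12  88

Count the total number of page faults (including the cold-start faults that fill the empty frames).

5

83: miss, frames [83]
88: miss, frames [83, 88]
83: hit
62: miss, frames [83, 88, 62]
83: hit
95: miss, evict 83, frames [88, 62, 95]
62: hit
88: hit
95: hit
88: hit
12: miss, evict 95, frames [88, 62, 12]
88: hit
Page faults: 5.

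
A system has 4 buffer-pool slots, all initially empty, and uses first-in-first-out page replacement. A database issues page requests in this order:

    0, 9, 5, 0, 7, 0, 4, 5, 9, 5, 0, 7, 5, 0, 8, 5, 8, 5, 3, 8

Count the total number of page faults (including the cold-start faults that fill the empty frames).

0 -> fault, frames {0}
9 -> fault, frames {0,9}
5 -> fault, frames {0,9,5}
0 -> hit
7 -> fault, frames {0,9,5,7}
0 -> hit
4 -> fault, evict 0, frames {9,5,7,4}
5 -> hit
9 -> hit
5 -> hit
0 -> fault, evict 9, frames {5,7,4,0}
7 -> hit
5 -> hit
0 -> hit
8 -> fault, evict 5, frames {7,4,0,8}
5 -> fault, evict 7, frames {4,0,8,5}
8 -> hit
5 -> hit
3 -> fault, evict 4, frames {0,8,5,3}
8 -> hit
Page faults: 9.

9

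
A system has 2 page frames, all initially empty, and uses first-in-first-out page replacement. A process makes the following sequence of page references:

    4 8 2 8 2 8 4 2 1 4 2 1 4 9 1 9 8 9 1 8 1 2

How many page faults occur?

14

4 → miss, frames [4]
8 → miss, frames [4, 8]
2 → miss, evict 4, frames [8, 2]
8 → hit
2 → hit
8 → hit
4 → miss, evict 8, frames [2, 4]
2 → hit
1 → miss, evict 2, frames [4, 1]
4 → hit
2 → miss, evict 4, frames [1, 2]
1 → hit
4 → miss, evict 1, frames [2, 4]
9 → miss, evict 2, frames [4, 9]
1 → miss, evict 4, frames [9, 1]
9 → hit
8 → miss, evict 9, frames [1, 8]
9 → miss, evict 1, frames [8, 9]
1 → miss, evict 8, frames [9, 1]
8 → miss, evict 9, frames [1, 8]
1 → hit
2 → miss, evict 1, frames [8, 2]
Page faults: 14.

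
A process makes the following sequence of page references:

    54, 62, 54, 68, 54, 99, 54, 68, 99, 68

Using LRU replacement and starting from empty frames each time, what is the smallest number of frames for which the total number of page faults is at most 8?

f=1: 10 faults
f=2: 6 faults
f=3: 4 faults
f=4: 4 faults
Smallest f with faults ≤ 8 is 2.

2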